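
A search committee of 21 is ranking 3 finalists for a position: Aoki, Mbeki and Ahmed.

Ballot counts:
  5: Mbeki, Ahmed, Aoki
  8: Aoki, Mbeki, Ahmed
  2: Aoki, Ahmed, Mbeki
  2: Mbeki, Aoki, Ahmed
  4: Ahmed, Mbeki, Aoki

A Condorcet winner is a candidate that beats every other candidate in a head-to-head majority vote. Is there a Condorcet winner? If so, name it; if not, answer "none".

Pairwise majorities:
Aoki vs Mbeki: Mbeki wins 11–10.
Aoki–Ahmed: Aoki 12–9.
Mbeki vs Ahmed: Mbeki wins 15–6.
Only Mbeki has no losses; Mbeki is the Condorcet winner.

Mbeki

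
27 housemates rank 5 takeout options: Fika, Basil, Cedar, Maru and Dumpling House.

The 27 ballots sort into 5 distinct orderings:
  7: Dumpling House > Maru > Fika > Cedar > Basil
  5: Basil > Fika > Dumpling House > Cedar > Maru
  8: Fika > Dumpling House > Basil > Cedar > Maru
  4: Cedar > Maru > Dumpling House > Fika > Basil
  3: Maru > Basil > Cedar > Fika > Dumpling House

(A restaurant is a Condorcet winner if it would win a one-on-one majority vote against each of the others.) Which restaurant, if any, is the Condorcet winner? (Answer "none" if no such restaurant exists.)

none

Head-to-head results (27 friends):
Fika–Basil: Fika 19–8.
Fika vs Cedar: Fika, 20–7.
Fika vs Maru: Maru, 14–13.
Fika vs Dumpling House: Fika wins 16–11.
Basil–Cedar: Basil 16–11.
Basil vs Maru: Maru, 14–13.
Basil–Dumpling House: Dumpling House 19–8.
Cedar–Maru: Cedar 17–10.
Cedar–Dumpling House: Dumpling House 20–7.
Maru vs Dumpling House: Dumpling House wins 20–7.
No restaurant is unbeaten: Fika loses to Maru; Basil loses to Fika; Cedar loses to Fika; Maru loses to Cedar; Dumpling House loses to Fika. In particular Fika beats Cedar beats Maru beats Fika is a majority cycle — no Condorcet winner exists.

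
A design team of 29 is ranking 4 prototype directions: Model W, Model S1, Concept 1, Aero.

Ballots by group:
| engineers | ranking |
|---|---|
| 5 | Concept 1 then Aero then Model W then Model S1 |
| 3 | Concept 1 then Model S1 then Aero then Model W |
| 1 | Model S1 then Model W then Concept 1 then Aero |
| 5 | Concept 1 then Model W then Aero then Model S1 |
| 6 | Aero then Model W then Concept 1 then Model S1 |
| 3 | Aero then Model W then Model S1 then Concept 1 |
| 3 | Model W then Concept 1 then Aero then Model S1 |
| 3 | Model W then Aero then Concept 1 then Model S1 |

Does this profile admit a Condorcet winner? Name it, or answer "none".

none

Check each pair by majority over 29 ballots:
Model W vs Model S1: Model W, 25–4.
Model W–Concept 1: Model W 16–13.
Model W vs Aero: Aero, 17–12.
Model S1 vs Concept 1: Concept 1 wins 25–4.
Model S1–Aero: Aero 25–4.
Concept 1–Aero: Concept 1 17–12.
No design is unbeaten: Model W loses to Aero; Model S1 loses to Model W; Concept 1 loses to Model W; Aero loses to Concept 1. In particular Model W → Concept 1 → Aero → Model W is a majority cycle — no Condorcet winner exists.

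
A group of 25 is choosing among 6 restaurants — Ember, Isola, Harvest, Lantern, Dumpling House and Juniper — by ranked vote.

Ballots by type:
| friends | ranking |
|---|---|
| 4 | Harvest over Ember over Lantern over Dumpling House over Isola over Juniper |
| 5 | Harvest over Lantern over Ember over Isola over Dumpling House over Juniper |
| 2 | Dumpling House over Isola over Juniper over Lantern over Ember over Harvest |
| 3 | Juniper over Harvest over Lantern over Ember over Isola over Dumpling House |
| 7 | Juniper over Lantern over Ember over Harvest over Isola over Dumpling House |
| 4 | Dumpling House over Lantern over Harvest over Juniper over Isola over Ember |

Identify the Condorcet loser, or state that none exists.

Head-to-head results (25 friends):
Ember vs Isola: Ember preferred on 4+5+3+7 = 19 ballots; Ember wins 19–6.
Ember vs Harvest: Ember is ranked higher on 2+7 = 9 ballots, Harvest on 16. Harvest wins 16–9.
Ember vs Lantern: Ember preferred on 4 ballots; Lantern wins 21–4.
Ember vs Dumpling House: Ember, 19–6.
Ember vs Juniper: Juniper, 16–9.
Isola vs Harvest: Isola is ranked higher on 2 ballots, Harvest on 23. Harvest wins 23–2.
Isola vs Lantern: Isola is ranked higher on 2 ballots, Lantern on 23. Lantern wins 23–2.
Isola vs Dumpling House: Isola is ranked higher on 5+3+7 = 15 ballots, Dumpling House on 10. Isola wins 15–10.
Isola vs Juniper: Juniper wins 14–11.
Harvest–Lantern: Lantern 13–12.
Harvest vs Dumpling House: 19 to 6, Harvest.
Harvest vs Juniper: 13 to 12, Harvest.
Lantern vs Dumpling House: Lantern, 19–6.
Lantern–Juniper: Lantern 13–12.
Dumpling House vs Juniper: 15 to 10, Dumpling House.
No restaurant is winless: Ember beats Isola; Isola beats Dumpling House; Harvest beats Ember; Lantern beats Ember; Dumpling House beats Juniper; Juniper beats Ember. There is no Condorcet loser.

none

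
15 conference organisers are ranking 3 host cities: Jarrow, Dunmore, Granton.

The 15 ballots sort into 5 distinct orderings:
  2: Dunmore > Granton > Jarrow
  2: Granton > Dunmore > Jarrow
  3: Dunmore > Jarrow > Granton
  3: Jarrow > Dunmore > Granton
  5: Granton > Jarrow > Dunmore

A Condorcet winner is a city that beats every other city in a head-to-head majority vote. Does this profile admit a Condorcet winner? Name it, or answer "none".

Check each pair by majority over 15 ballots:
Jarrow vs Dunmore: 8 to 7, Jarrow.
Jarrow vs Granton: Jarrow is ranked higher on 3+3 = 6 ballots, Granton on 9. Granton wins 9–6.
Dunmore vs Granton: Dunmore, 8–7.
Every city loses at least once (Jarrow loses to Granton; Dunmore loses to Jarrow; Granton loses to Dunmore). The majority relation contains the cycle Jarrow beats Dunmore beats Granton beats Jarrow, so there is no Condorcet winner.

none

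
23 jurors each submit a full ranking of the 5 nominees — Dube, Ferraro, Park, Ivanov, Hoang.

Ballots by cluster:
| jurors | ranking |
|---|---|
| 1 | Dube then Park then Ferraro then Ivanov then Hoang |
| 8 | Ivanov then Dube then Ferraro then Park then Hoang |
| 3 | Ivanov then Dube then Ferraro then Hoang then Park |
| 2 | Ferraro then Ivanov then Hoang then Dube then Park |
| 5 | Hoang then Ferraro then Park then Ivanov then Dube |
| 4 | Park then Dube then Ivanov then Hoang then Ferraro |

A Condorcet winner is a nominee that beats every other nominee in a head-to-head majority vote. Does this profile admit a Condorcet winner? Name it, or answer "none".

Ivanov

Check each pair by majority over 23 ballots:
Dube vs Ferraro: Dube, 16–7.
Dube vs Park: 14 to 9, Dube.
Dube vs Ivanov: Dube is ranked higher on 1+4 = 5 ballots, Ivanov on 18. Ivanov wins 18–5.
Dube–Hoang: Dube 16–7.
Ferraro vs Park: 8+3+2+5 = 18 for Ferraro, 5 for Park — Ferraro by 18–5.
Ferraro vs Ivanov: Ferraro is ranked higher on 1+2+5 = 8 ballots, Ivanov on 15. Ivanov wins 15–8.
Ferraro vs Hoang: Ferraro preferred on 1+8+3+2 = 14 ballots; Ferraro wins 14–9.
Park vs Ivanov: Ivanov wins 13–10.
Park vs Hoang: Park, 13–10.
Ivanov vs Hoang: Ivanov, 18–5.
Only Ivanov has no losses; Ivanov is the Condorcet winner.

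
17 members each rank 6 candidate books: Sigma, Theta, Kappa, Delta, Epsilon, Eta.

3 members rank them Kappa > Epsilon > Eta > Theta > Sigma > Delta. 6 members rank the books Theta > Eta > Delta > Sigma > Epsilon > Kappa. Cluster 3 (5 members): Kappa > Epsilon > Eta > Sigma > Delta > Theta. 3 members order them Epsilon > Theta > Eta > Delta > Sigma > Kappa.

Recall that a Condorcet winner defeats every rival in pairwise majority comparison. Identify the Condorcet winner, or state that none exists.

Epsilon

Check each pair by majority over 17 ballots:
Sigma vs Theta: Theta, 12–5.
Sigma vs Kappa: Sigma wins 9–8.
Sigma vs Delta: 3+5 = 8 for Sigma, 9 for Delta — Delta by 9–8.
Sigma–Epsilon: Epsilon 11–6.
Sigma vs Eta: Eta wins 17–0.
Theta vs Kappa: Theta wins 9–8.
Theta–Delta: Theta 12–5.
Theta–Epsilon: Epsilon 11–6.
Theta vs Eta: Theta is ranked higher on 6+3 = 9 ballots, Eta on 8. Theta wins 9–8.
Kappa vs Delta: 8 to 9, Delta.
Kappa vs Epsilon: 8 to 9, Epsilon.
Kappa–Eta: Eta 9–8.
Delta vs Epsilon: 6 for Delta, 11 for Epsilon — Epsilon by 11–6.
Delta vs Eta: Delta preferred on 0 ballots; Eta wins 17–0.
Epsilon vs Eta: Epsilon, 11–6.
Epsilon wins every pairwise contest, so Epsilon is the Condorcet winner.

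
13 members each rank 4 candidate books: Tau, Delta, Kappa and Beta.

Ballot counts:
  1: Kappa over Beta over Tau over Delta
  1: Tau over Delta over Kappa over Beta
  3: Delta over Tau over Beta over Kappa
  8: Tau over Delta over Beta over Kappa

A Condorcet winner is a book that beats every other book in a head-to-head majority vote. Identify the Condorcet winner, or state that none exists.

Pairwise majorities:
Tau vs Delta: Tau wins 10–3.
Tau vs Kappa: Tau wins 12–1.
Tau vs Beta: Tau wins 12–1.
Delta vs Kappa: Delta, 12–1.
Delta–Beta: Delta 12–1.
Kappa vs Beta: Beta, 11–2.
Tau wins every pairwise contest, so Tau is the Condorcet winner.

Tau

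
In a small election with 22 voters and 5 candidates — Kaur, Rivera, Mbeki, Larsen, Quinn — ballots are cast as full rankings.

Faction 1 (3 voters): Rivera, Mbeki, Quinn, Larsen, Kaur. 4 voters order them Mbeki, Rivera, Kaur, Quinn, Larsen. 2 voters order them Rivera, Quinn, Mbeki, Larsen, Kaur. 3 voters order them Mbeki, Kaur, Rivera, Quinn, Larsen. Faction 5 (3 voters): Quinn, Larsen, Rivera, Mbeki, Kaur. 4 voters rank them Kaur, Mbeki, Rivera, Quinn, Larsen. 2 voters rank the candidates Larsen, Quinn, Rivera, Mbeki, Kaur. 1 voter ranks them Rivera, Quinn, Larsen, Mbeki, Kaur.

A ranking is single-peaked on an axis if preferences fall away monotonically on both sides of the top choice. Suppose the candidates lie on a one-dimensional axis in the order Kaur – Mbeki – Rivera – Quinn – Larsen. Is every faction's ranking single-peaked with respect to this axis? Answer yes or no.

Axis positions: Kaur=1, Mbeki=2, Rivera=3, Quinn=4, Larsen=5.
Faction 1 (peak Rivera at position 3): ranking walks positions 3-2-4-5-1, expanding outward from the peak — single-peaked.
Faction 2 (peak Mbeki at position 2): ranking walks positions 2-3-1-4-5, expanding outward from the peak — single-peaked.
Faction 3 (peak Rivera at position 3): ranking walks positions 3-4-2-5-1, expanding outward from the peak — single-peaked.
Faction 4 (peak Mbeki at position 2): ranking walks positions 2-1-3-4-5, expanding outward from the peak — single-peaked.
Faction 5 (peak Quinn at position 4): ranking walks positions 4-5-3-2-1, expanding outward from the peak — single-peaked.
Faction 6 (peak Kaur at position 1): ranking walks positions 1-2-3-4-5, expanding outward from the peak — single-peaked.
Faction 7 (peak Larsen at position 5): ranking walks positions 5-4-3-2-1, expanding outward from the peak — single-peaked.
Faction 8 (peak Rivera at position 3): ranking walks positions 3-4-5-2-1, expanding outward from the peak — single-peaked.
Every ranking is single-peaked on this axis.

yes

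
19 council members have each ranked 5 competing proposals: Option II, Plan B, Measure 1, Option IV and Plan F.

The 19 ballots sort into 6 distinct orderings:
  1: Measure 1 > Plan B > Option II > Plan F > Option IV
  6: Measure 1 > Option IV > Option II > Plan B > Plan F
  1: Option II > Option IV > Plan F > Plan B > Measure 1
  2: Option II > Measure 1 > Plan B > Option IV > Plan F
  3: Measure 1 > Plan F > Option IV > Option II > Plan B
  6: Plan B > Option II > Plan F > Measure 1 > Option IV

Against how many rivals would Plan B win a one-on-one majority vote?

Plan B against each rival (19 council members):
Plan B vs Option II: 7 to 12, Option II.
Plan B vs Measure 1: Measure 1, 12–7.
Plan B vs Option IV: Option IV wins 10–9.
Plan B vs Plan F: Plan B preferred on 1+6+2+6 = 15 ballots; Plan B wins 15–4.
Plan B beats Plan F; loses to Option II, Measure 1, Option IV — 1 pairwise win.

1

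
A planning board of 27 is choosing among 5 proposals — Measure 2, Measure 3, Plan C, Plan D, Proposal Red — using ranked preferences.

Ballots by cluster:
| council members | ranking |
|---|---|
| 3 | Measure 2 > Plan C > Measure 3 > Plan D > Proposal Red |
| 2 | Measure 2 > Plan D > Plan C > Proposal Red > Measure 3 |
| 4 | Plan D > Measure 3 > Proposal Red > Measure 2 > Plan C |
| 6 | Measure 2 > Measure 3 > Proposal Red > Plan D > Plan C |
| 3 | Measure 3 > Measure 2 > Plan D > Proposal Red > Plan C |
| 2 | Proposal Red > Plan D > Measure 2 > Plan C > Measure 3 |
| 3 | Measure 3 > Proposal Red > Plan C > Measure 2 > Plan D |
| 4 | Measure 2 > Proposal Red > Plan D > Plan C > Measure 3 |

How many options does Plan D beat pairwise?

1

Plan D against each rival (27 council members):
Plan D vs Measure 2: 4+2 = 6 for Plan D, 21 for Measure 2 — Measure 2 by 21–6.
Plan D vs Measure 3: Measure 3 wins 15–12.
Plan D–Plan C: Plan D 21–6.
Plan D vs Proposal Red: Plan D is ranked higher on 3+2+4+3 = 12 ballots, Proposal Red on 15. Proposal Red wins 15–12.
Plan D beats Plan C; loses to Measure 2, Measure 3, Proposal Red — 1 pairwise win.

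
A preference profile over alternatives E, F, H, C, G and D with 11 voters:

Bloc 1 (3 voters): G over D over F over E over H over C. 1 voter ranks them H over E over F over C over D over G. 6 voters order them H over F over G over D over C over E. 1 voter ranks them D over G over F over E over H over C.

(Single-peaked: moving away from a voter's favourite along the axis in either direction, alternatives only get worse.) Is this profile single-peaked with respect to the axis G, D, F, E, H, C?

Axis positions: G=1, D=2, F=3, E=4, H=5, C=6.
Bloc 1 (peak G at position 1): ranking walks positions 1-2-3-4-5-6, expanding outward from the peak — single-peaked.
Bloc 2 (peak H at position 5): ranking walks positions 5-4-3-6-2-1, expanding outward from the peak — single-peaked.
Bloc 3: ranking walks positions 5-3-1-2-6-4; F is ranked above E even though E lies between F and the peak H on the axis — preferences dip and rise again. Not single-peaked.
Bloc 4 (peak D at position 2): ranking walks positions 2-1-3-4-5-6, expanding outward from the peak — single-peaked.
Bloc 3 violates single-peakedness, so the profile is not single-peaked on this axis.

no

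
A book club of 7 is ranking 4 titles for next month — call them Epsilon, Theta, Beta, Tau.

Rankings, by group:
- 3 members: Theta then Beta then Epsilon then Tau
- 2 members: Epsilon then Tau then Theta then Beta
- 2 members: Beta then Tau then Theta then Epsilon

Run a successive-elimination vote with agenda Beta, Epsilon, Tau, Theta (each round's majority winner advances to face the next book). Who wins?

Round 1: Beta vs Epsilon — 5–2, Beta advances.
Round 2: Beta vs Tau — 5–2, Beta advances.
Round 3: Beta vs Theta — 2–5, Theta advances.
Theta survives the agenda.

Theta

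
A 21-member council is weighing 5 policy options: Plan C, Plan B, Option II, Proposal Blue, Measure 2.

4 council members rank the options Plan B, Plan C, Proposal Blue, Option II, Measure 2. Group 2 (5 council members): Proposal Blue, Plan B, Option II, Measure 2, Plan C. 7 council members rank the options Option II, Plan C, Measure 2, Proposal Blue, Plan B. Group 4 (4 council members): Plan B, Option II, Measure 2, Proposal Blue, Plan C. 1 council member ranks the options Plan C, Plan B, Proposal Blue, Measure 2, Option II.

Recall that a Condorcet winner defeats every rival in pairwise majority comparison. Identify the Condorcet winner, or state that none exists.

none

Pairwise majorities:
Plan C vs Plan B: Plan C is ranked higher on 7+1 = 8 ballots, Plan B on 13. Plan B wins 13–8.
Plan C vs Option II: Plan C preferred on 4+1 = 5 ballots; Option II wins 16–5.
Plan C vs Proposal Blue: Plan C preferred on 4+7+1 = 12 ballots; Plan C wins 12–9.
Plan C vs Measure 2: Plan C is ranked higher on 4+7+1 = 12 ballots, Measure 2 on 9. Plan C wins 12–9.
Plan B vs Option II: 4+5+4+1 = 14 for Plan B, 7 for Option II — Plan B by 14–7.
Plan B vs Proposal Blue: 4+4+1 = 9 for Plan B, 12 for Proposal Blue — Proposal Blue by 12–9.
Plan B vs Measure 2: Plan B preferred on 4+5+4+1 = 14 ballots; Plan B wins 14–7.
Option II vs Proposal Blue: 7+4 = 11 for Option II, 10 for Proposal Blue — Option II by 11–10.
Option II vs Measure 2: 4+5+7+4 = 20 for Option II, 1 for Measure 2 — Option II by 20–1.
Proposal Blue vs Measure 2: 4+5+1 = 10 for Proposal Blue, 11 for Measure 2 — Measure 2 by 11–10.
Each option drops at least one matchup (Plan C loses to Plan B; Plan B loses to Proposal Blue; Option II loses to Plan B; Proposal Blue loses to Plan C; Measure 2 loses to Plan C); the cycle Plan C > Proposal Blue > Plan B > Plan C rules out a Condorcet winner.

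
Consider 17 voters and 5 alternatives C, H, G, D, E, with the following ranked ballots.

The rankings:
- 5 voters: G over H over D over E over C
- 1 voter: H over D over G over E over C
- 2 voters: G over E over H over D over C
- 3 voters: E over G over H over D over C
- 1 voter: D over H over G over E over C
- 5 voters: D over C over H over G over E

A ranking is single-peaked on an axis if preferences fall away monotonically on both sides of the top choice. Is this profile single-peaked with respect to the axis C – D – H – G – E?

Axis positions: C=1, D=2, H=3, G=4, E=5.
Type 1 (peak G at position 4): ranking walks positions 4-3-2-5-1, expanding outward from the peak — single-peaked.
Type 2 (peak H at position 3): ranking walks positions 3-2-4-5-1, expanding outward from the peak — single-peaked.
Type 3 (peak G at position 4): ranking walks positions 4-5-3-2-1, expanding outward from the peak — single-peaked.
Type 4 (peak E at position 5): ranking walks positions 5-4-3-2-1, expanding outward from the peak — single-peaked.
Type 5 (peak D at position 2): ranking walks positions 2-3-4-5-1, expanding outward from the peak — single-peaked.
Type 6 (peak D at position 2): ranking walks positions 2-1-3-4-5, expanding outward from the peak — single-peaked.
Every ranking is single-peaked on this axis.

yes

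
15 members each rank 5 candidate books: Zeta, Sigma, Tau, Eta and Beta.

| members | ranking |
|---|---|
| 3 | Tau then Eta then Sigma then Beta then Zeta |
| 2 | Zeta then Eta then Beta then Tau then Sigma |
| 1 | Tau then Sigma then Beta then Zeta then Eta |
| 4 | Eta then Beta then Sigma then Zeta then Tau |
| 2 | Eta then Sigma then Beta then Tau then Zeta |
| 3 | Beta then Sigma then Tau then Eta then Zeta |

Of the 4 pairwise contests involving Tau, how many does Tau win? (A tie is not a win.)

1

Tau against each rival (15 members):
Tau vs Zeta: Tau is ranked higher on 3+1+2+3 = 9 ballots, Zeta on 6. Tau wins 9–6.
Tau vs Sigma: Tau is ranked higher on 3+2+1 = 6 ballots, Sigma on 9. Sigma wins 9–6.
Tau–Eta: Eta 8–7.
Tau vs Beta: Beta, 11–4.
Tau beats Zeta; loses to Sigma, Eta, Beta — 1 pairwise win.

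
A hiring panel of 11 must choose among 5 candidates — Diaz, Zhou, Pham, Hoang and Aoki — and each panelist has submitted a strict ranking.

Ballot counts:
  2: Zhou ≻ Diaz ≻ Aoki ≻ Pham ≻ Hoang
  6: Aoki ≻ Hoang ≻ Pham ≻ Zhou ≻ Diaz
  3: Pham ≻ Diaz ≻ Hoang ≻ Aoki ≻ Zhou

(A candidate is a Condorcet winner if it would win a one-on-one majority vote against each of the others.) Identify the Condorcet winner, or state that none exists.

Pairwise majorities:
Diaz vs Zhou: Diaz is ranked higher on 3 ballots, Zhou on 8. Zhou wins 8–3.
Diaz vs Pham: Diaz preferred on 2 ballots; Pham wins 9–2.
Diaz vs Hoang: 2+3 = 5 for Diaz, 6 for Hoang — Hoang by 6–5.
Diaz vs Aoki: 5 to 6, Aoki.
Zhou vs Pham: 2 for Zhou, 9 for Pham — Pham by 9–2.
Zhou vs Hoang: 2 for Zhou, 9 for Hoang — Hoang by 9–2.
Zhou vs Aoki: Zhou is ranked higher on 2 ballots, Aoki on 9. Aoki wins 9–2.
Pham vs Hoang: 2+3 = 5 for Pham, 6 for Hoang — Hoang by 6–5.
Pham vs Aoki: 3 to 8, Aoki.
Hoang vs Aoki: Hoang is ranked higher on 3 ballots, Aoki on 8. Aoki wins 8–3.
Aoki wins every pairwise contest, so Aoki is the Condorcet winner.

Aoki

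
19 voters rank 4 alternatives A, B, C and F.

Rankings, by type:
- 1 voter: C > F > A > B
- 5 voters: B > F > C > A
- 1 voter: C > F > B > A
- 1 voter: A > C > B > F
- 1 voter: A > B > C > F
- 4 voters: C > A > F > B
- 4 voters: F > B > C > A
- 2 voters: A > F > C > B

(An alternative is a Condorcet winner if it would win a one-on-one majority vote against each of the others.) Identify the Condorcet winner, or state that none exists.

Check each pair by majority over 19 ballots:
A vs B: 1+1+1+4+2 = 9 for A, 10 for B — B by 10–9.
A–C: C 15–4.
A–F: F 11–8.
B–C: B 10–9.
B vs F: B is ranked higher on 5+1+1 = 7 ballots, F on 12. F wins 12–7.
C vs F: C is ranked higher on 1+1+1+1+4 = 8 ballots, F on 11. F wins 11–8.
F wins every pairwise contest, so F is the Condorcet winner.

F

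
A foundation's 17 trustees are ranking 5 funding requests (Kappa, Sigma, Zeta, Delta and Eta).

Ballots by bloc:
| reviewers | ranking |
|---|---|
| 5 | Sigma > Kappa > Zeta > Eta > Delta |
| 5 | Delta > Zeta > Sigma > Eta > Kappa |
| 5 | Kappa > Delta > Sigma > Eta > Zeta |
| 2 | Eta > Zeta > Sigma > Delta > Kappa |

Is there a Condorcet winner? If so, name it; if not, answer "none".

none

Head-to-head results (17 reviewers):
Kappa vs Sigma: 5 to 12, Sigma.
Kappa vs Zeta: Kappa preferred on 5+5 = 10 ballots; Kappa wins 10–7.
Kappa vs Delta: 10 to 7, Kappa.
Kappa vs Eta: Kappa is ranked higher on 5+5 = 10 ballots, Eta on 7. Kappa wins 10–7.
Sigma vs Zeta: Sigma preferred on 5+5 = 10 ballots; Sigma wins 10–7.
Sigma vs Delta: Sigma is ranked higher on 5+2 = 7 ballots, Delta on 10. Delta wins 10–7.
Sigma vs Eta: 5+5+5 = 15 for Sigma, 2 for Eta — Sigma by 15–2.
Zeta vs Delta: Zeta preferred on 5+2 = 7 ballots; Delta wins 10–7.
Zeta vs Eta: Zeta preferred on 5+5 = 10 ballots; Zeta wins 10–7.
Delta vs Eta: 10 to 7, Delta.
No project is unbeaten: Kappa loses to Sigma; Sigma loses to Delta; Zeta loses to Kappa; Delta loses to Kappa; Eta loses to Kappa. In particular Kappa → Delta → Sigma → Kappa is a majority cycle — no Condorcet winner exists.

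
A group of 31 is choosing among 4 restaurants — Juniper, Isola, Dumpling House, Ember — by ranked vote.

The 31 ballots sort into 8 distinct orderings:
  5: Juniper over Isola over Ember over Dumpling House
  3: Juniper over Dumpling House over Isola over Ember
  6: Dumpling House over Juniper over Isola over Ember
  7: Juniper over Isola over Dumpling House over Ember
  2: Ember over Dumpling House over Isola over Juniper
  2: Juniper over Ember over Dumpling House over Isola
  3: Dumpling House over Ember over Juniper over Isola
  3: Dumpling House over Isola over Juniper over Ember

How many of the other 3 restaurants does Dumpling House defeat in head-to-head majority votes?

Dumpling House against each rival (31 friends):
Dumpling House vs Juniper: Dumpling House preferred on 6+2+3+3 = 14 ballots; Juniper wins 17–14.
Dumpling House vs Isola: 3+6+2+2+3+3 = 19 for Dumpling House, 12 for Isola — Dumpling House by 19–12.
Dumpling House vs Ember: Dumpling House wins 22–9.
Dumpling House beats Isola, Ember; loses to Juniper — 2 pairwise wins.

2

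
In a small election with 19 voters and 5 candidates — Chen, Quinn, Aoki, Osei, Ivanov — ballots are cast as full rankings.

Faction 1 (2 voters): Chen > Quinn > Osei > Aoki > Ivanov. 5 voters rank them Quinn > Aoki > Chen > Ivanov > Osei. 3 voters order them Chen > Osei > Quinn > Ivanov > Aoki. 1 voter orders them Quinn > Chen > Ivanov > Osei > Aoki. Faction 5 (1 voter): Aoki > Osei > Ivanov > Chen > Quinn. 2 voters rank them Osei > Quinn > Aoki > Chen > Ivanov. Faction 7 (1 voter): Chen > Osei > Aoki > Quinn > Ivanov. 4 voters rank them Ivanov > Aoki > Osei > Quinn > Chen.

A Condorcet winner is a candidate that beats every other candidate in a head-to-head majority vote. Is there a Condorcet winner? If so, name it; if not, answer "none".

Head-to-head results (19 voters):
Chen vs Quinn: Quinn wins 12–7.
Chen vs Aoki: Aoki wins 12–7.
Chen vs Osei: Chen wins 12–7.
Chen vs Ivanov: Chen, 14–5.
Quinn vs Aoki: Quinn wins 13–6.
Quinn vs Osei: Osei wins 11–8.
Quinn–Ivanov: Quinn 14–5.
Aoki–Osei: Aoki 10–9.
Aoki–Ivanov: Aoki 11–8.
Osei–Ivanov: Ivanov 10–9.
Every candidate loses at least once (Chen loses to Quinn; Quinn loses to Osei; Aoki loses to Quinn; Osei loses to Chen; Ivanov loses to Chen). The majority relation contains the cycle Chen > Osei > Quinn > Chen, so there is no Condorcet winner.

none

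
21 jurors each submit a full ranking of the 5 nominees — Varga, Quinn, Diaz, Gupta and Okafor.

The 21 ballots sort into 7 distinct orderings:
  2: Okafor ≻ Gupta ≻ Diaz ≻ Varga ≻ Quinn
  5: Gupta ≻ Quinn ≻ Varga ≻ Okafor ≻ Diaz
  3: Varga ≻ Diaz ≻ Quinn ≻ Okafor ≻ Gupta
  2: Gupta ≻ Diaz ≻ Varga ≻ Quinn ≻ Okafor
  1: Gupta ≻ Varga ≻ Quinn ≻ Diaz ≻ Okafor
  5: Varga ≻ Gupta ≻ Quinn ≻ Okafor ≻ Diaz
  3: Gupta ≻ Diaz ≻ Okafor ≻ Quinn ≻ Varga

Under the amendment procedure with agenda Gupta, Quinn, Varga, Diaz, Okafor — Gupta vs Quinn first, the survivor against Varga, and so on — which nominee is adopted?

Gupta

Round 1: Gupta vs Quinn — 18–3, Gupta advances.
Round 2: Gupta vs Varga — 13–8, Gupta advances.
Round 3: Gupta vs Diaz — 18–3, Gupta advances.
Round 4: Gupta vs Okafor — 16–5, Gupta advances.
Gupta survives the agenda.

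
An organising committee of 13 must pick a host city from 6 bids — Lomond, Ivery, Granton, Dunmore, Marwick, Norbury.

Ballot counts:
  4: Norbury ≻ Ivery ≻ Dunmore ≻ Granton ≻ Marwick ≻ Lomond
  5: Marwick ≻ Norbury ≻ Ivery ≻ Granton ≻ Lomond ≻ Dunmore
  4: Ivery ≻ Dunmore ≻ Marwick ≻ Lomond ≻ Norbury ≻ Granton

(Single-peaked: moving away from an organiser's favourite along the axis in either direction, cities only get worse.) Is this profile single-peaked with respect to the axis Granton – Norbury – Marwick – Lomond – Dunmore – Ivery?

Axis positions: Granton=1, Norbury=2, Marwick=3, Lomond=4, Dunmore=5, Ivery=6.
Cluster 1: ranking walks positions 2-6-5-1-3-4; Ivery is ranked above Marwick even though Marwick lies between Ivery and the peak Norbury on the axis — preferences dip and rise again. Not single-peaked.
Cluster 2: ranking walks positions 3-2-6-1-4-5; Ivery is ranked above Lomond even though Lomond lies between Ivery and the peak Marwick on the axis — preferences dip and rise again. Not single-peaked.
Cluster 3: ranking walks positions 6-5-3-4-2-1; Marwick is ranked above Lomond even though Lomond lies between Marwick and the peak Ivery on the axis — preferences dip and rise again. Not single-peaked.
Cluster 1 violates single-peakedness, so the profile is not single-peaked on this axis.

no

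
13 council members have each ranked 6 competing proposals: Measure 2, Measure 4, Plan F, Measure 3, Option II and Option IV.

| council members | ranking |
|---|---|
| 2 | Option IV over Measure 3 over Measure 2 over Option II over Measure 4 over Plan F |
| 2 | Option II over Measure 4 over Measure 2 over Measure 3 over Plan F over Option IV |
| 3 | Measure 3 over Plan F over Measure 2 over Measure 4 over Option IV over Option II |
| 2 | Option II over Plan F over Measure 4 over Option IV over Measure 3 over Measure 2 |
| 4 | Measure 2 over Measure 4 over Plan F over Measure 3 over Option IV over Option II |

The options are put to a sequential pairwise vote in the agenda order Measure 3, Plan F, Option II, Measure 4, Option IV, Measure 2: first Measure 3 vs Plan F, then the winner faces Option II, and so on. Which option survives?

Measure 2

Round 1: Measure 3 vs Plan F — 7–6, Measure 3 advances.
Round 2: Measure 3 vs Option II — 9–4, Measure 3 advances.
Round 3: Measure 3 vs Measure 4 — 5–8, Measure 4 advances.
Round 4: Measure 4 vs Option IV — 11–2, Measure 4 advances.
Round 5: Measure 4 vs Measure 2 — 4–9, Measure 2 advances.
Measure 2 survives the agenda.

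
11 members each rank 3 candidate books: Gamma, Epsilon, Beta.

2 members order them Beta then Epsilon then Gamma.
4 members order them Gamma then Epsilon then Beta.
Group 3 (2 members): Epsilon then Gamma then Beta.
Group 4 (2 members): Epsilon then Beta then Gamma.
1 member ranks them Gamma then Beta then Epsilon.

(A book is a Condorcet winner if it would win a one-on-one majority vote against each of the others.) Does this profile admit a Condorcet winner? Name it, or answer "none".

Epsilon

Head-to-head results (11 members):
Gamma vs Epsilon: Epsilon wins 6–5.
Gamma vs Beta: Gamma, 7–4.
Epsilon vs Beta: Epsilon wins 8–3.
Only Epsilon has no losses; Epsilon is the Condorcet winner.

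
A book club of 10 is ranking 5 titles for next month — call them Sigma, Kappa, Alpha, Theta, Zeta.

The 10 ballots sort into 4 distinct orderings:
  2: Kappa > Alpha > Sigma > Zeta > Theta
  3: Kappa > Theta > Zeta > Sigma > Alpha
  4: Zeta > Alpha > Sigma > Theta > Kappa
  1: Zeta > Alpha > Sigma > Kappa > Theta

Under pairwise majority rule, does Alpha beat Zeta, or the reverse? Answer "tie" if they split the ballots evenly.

Zeta

Ballots ranking Alpha above Zeta: 2.
Ballots ranking Zeta above Alpha: 10 − 2 = 8.
Zeta wins the head-to-head 8–2.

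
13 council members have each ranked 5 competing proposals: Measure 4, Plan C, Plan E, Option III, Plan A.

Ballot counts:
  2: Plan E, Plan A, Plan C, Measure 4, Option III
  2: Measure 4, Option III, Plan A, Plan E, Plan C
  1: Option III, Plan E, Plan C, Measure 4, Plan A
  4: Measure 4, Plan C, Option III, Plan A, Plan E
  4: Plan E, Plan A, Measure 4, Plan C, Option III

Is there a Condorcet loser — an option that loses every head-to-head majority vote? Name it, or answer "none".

Head-to-head results (13 council members):
Measure 4–Plan C: Measure 4 10–3.
Measure 4–Plan E: Plan E 7–6.
Measure 4 vs Option III: Measure 4 is ranked higher on 2+2+4+4 = 12 ballots, Option III on 1. Measure 4 wins 12–1.
Measure 4–Plan A: Measure 4 7–6.
Plan C–Plan E: Plan E 9–4.
Plan C vs Option III: Plan C preferred on 2+4+4 = 10 ballots; Plan C wins 10–3.
Plan C vs Plan A: Plan A wins 8–5.
Plan E vs Option III: 6 to 7, Option III.
Plan E vs Plan A: Plan E, 7–6.
Option III vs Plan A: Option III wins 7–6.
Each option has at least one pairwise win (Measure 4 beats Plan C; Plan C beats Option III; Plan E beats Measure 4; Option III beats Plan E; Plan A beats Plan C) — no Condorcet loser.

none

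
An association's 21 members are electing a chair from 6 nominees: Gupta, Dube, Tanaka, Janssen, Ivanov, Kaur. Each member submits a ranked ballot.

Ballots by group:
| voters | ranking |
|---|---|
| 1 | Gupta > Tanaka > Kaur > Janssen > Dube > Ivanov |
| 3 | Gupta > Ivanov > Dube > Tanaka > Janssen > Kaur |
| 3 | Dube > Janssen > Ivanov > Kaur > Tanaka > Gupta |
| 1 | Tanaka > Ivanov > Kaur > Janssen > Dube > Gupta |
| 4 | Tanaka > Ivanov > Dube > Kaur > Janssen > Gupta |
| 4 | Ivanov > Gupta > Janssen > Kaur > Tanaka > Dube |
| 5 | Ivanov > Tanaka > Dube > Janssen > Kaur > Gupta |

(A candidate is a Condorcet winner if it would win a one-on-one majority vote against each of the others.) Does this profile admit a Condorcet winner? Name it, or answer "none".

Ivanov

Head-to-head results (21 voters):
Gupta vs Dube: 8 to 13, Dube.
Gupta vs Tanaka: Gupta is ranked higher on 1+3+4 = 8 ballots, Tanaka on 13. Tanaka wins 13–8.
Gupta vs Janssen: 8 to 13, Janssen.
Gupta vs Ivanov: 1+3 = 4 for Gupta, 17 for Ivanov — Ivanov by 17–4.
Gupta vs Kaur: Gupta preferred on 1+3+4 = 8 ballots; Kaur wins 13–8.
Dube vs Tanaka: 3+3 = 6 for Dube, 15 for Tanaka — Tanaka by 15–6.
Dube vs Janssen: Dube preferred on 3+3+4+5 = 15 ballots; Dube wins 15–6.
Dube vs Ivanov: 4 to 17, Ivanov.
Dube vs Kaur: 3+3+4+5 = 15 for Dube, 6 for Kaur — Dube by 15–6.
Tanaka vs Janssen: 14 to 7, Tanaka.
Tanaka vs Ivanov: Tanaka preferred on 1+1+4 = 6 ballots; Ivanov wins 15–6.
Tanaka vs Kaur: 1+3+1+4+5 = 14 for Tanaka, 7 for Kaur — Tanaka by 14–7.
Janssen vs Ivanov: Janssen is ranked higher on 1+3 = 4 ballots, Ivanov on 17. Ivanov wins 17–4.
Janssen vs Kaur: 15 to 6, Janssen.
Ivanov vs Kaur: 20 to 1, Ivanov.
Ivanov defeats every rival head-to-head and is the Condorcet winner.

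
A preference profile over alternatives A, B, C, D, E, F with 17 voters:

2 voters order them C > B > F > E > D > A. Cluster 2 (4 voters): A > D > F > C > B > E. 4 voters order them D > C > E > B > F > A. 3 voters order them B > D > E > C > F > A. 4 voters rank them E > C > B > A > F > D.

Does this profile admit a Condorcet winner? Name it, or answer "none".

Check each pair by majority over 17 ballots:
A vs B: 4 for A, 13 for B — B by 13–4.
A vs C: 4 for A, 13 for C — C by 13–4.
A vs D: 8 to 9, D.
A vs E: 4 for A, 13 for E — E by 13–4.
A vs F: 8 to 9, F.
B vs C: 3 to 14, C.
B vs D: 2+3+4 = 9 for B, 8 for D — B by 9–8.
B vs E: B preferred on 2+4+3 = 9 ballots; B wins 9–8.
B vs F: 2+4+3+4 = 13 for B, 4 for F — B by 13–4.
C vs D: 6 to 11, D.
C vs E: 2+4+4 = 10 for C, 7 for E — C by 10–7.
C vs F: 2+4+3+4 = 13 for C, 4 for F — C by 13–4.
D vs E: D preferred on 4+4+3 = 11 ballots; D wins 11–6.
D vs F: D is ranked higher on 4+4+3 = 11 ballots, F on 6. D wins 11–6.
E vs F: 4+3+4 = 11 for E, 6 for F — E by 11–6.
Every alternative loses at least once (A loses to B; B loses to C; C loses to D; D loses to B; E loses to B; F loses to B). The majority relation contains the cycle B beats D beats C beats B, so there is no Condorcet winner.

none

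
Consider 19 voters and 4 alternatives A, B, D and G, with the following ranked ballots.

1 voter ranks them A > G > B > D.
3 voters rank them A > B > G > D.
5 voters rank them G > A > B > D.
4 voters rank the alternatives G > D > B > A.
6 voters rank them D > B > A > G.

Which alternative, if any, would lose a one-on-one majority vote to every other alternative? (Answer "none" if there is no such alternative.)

Pairwise majorities:
A vs B: B, 10–9.
A vs D: 9 to 10, D.
A–G: A 10–9.
B vs D: D, 10–9.
B vs G: 3+6 = 9 for B, 10 for G — G by 10–9.
D vs G: 6 for D, 13 for G — G by 13–6.
No alternative is winless: A beats G; B beats A; D beats A; G beats B. There is no Condorcet loser.

none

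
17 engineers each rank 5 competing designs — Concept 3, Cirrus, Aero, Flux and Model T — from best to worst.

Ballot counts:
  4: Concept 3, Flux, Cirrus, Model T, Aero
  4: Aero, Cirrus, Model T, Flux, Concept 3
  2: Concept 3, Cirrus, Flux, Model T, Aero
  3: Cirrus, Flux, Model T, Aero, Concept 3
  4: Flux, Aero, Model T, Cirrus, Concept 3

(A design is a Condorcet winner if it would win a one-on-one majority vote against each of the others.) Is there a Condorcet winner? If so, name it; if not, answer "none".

Head-to-head results (17 engineers):
Concept 3–Cirrus: Cirrus 11–6.
Concept 3 vs Aero: Aero wins 11–6.
Concept 3 vs Flux: Flux wins 11–6.
Concept 3–Model T: Model T 11–6.
Cirrus–Aero: Cirrus 9–8.
Cirrus vs Flux: Cirrus wins 9–8.
Cirrus–Model T: Cirrus 13–4.
Aero–Flux: Flux 13–4.
Aero vs Model T: Model T, 9–8.
Flux vs Model T: Flux, 13–4.
Only Cirrus has no losses; Cirrus is the Condorcet winner.

Cirrus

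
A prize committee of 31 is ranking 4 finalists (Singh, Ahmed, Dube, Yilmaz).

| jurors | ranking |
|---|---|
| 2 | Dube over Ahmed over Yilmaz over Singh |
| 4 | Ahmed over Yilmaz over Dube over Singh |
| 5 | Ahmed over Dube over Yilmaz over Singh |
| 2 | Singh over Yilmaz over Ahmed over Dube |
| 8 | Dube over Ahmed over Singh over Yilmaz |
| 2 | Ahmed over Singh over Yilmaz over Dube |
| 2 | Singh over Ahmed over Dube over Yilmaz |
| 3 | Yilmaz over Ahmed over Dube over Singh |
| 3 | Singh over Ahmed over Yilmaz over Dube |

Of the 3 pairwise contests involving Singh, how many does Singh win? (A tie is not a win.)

1

Singh against each rival (31 jurors):
Singh vs Ahmed: Singh is ranked higher on 2+2+3 = 7 ballots, Ahmed on 24. Ahmed wins 24–7.
Singh–Dube: Dube 22–9.
Singh vs Yilmaz: Singh preferred on 2+8+2+2+3 = 17 ballots; Singh wins 17–14.
Singh beats Yilmaz; loses to Ahmed, Dube — 1 pairwise win.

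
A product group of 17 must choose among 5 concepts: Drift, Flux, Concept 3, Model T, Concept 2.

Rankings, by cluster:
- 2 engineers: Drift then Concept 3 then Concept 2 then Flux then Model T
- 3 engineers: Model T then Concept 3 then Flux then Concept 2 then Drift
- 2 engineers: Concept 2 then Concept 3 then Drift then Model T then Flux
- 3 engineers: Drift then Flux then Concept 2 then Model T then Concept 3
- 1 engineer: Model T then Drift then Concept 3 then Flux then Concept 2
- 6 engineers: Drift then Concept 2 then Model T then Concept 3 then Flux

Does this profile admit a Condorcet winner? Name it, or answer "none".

Drift

Pairwise majorities:
Drift vs Flux: Drift is ranked higher on 2+2+3+1+6 = 14 ballots, Flux on 3. Drift wins 14–3.
Drift vs Concept 3: Drift is ranked higher on 2+3+1+6 = 12 ballots, Concept 3 on 5. Drift wins 12–5.
Drift vs Model T: 13 to 4, Drift.
Drift vs Concept 2: 12 to 5, Drift.
Flux vs Concept 3: 3 to 14, Concept 3.
Flux vs Model T: Flux preferred on 2+3 = 5 ballots; Model T wins 12–5.
Flux vs Concept 2: 3+3+1 = 7 for Flux, 10 for Concept 2 — Concept 2 by 10–7.
Concept 3 vs Model T: Concept 3 preferred on 2+2 = 4 ballots; Model T wins 13–4.
Concept 3 vs Concept 2: Concept 3 is ranked higher on 2+3+1 = 6 ballots, Concept 2 on 11. Concept 2 wins 11–6.
Model T vs Concept 2: Model T is ranked higher on 3+1 = 4 ballots, Concept 2 on 13. Concept 2 wins 13–4.
Only Drift has no losses; Drift is the Condorcet winner.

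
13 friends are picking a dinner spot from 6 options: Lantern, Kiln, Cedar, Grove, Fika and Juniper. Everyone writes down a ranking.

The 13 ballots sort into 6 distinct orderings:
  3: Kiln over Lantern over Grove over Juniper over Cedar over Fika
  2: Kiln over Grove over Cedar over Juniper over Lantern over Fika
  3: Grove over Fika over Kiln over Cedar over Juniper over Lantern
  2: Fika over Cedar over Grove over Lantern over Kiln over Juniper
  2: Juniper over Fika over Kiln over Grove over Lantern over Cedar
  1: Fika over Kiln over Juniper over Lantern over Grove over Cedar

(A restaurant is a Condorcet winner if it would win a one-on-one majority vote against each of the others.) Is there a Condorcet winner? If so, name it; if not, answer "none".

none

Head-to-head results (13 friends):
Lantern–Kiln: Kiln 11–2.
Lantern–Cedar: Cedar 7–6.
Lantern vs Grove: Grove, 9–4.
Lantern vs Fika: Fika wins 8–5.
Lantern vs Juniper: Juniper wins 8–5.
Kiln vs Cedar: Kiln, 11–2.
Kiln–Grove: Kiln 8–5.
Kiln vs Fika: Fika, 8–5.
Kiln vs Juniper: Kiln wins 11–2.
Cedar vs Grove: Grove, 11–2.
Cedar vs Fika: Fika, 8–5.
Cedar vs Juniper: Cedar, 7–6.
Grove vs Fika: Grove wins 8–5.
Grove vs Juniper: Grove, 10–3.
Fika–Juniper: Juniper 7–6.
No restaurant is unbeaten: Lantern loses to Kiln; Kiln loses to Fika; Cedar loses to Kiln; Grove loses to Kiln; Fika loses to Grove; Juniper loses to Kiln. In particular Kiln → Grove → Fika → Kiln is a majority cycle — no Condorcet winner exists.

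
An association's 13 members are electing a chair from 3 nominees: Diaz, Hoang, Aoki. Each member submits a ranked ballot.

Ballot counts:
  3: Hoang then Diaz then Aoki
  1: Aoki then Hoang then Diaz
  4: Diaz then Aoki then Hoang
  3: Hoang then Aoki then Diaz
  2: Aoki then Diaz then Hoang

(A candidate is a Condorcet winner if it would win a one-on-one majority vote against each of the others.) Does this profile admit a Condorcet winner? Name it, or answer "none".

Head-to-head results (13 voters):
Diaz vs Hoang: 6 to 7, Hoang.
Diaz vs Aoki: Diaz is ranked higher on 3+4 = 7 ballots, Aoki on 6. Diaz wins 7–6.
Hoang vs Aoki: 6 to 7, Aoki.
Every candidate loses at least once (Diaz loses to Hoang; Hoang loses to Aoki; Aoki loses to Diaz). The majority relation contains the cycle Diaz beats Aoki beats Hoang beats Diaz, so there is no Condorcet winner.

none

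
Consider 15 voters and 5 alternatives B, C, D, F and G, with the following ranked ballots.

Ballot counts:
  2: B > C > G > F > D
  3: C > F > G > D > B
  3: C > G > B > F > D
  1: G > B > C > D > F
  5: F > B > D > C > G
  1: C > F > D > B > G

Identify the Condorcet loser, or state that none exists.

D

Pairwise majorities:
B vs C: B, 8–7.
B vs D: B wins 11–4.
B vs F: F wins 9–6.
B–G: B 8–7.
C vs D: C preferred on 2+3+3+1+1 = 10 ballots; C wins 10–5.
C vs F: C wins 10–5.
C vs G: 14 to 1, C.
D–F: F 14–1.
D vs G: G, 9–6.
F–G: F 9–6.
D is beaten in every head-to-head and is the Condorcet loser.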